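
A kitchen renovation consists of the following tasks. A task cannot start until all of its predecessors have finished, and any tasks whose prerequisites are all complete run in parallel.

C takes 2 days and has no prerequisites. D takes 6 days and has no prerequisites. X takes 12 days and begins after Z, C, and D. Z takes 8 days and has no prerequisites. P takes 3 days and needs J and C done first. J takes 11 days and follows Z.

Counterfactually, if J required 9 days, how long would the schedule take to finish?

20

Actual critical path: Z→J→P = 8+11+3 = 22 ⇒ 22 days.
Since J is critical, the -2 change carries straight to that chain (now 20 days).
Now Z→X = 8+12 = 20 is longest, so the finish becomes 20 days.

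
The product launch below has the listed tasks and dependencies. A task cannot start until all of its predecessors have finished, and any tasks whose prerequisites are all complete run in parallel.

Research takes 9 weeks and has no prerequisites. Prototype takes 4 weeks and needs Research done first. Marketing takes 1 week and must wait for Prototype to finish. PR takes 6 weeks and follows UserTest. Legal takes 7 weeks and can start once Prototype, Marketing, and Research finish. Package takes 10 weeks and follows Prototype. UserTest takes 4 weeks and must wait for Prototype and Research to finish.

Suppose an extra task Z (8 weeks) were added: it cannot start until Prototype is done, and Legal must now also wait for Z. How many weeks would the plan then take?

28

Originally the plan takes 23 weeks.
With Z inserted, Legal now waits for max(Prototype, Marketing, Research, Z).
New critical path: Research→Prototype→Z→Legal = 9+4+8+7 = 28 ⇒ 28 weeks.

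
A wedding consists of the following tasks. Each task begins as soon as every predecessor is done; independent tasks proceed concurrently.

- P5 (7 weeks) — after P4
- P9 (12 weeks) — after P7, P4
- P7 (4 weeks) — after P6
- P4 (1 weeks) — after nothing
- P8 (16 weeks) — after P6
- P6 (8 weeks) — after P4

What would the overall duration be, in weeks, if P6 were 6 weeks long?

23

Actual critical path: P4→P6→P7→P9 = 1+8+4+12 = 25 ⇒ 25 weeks.
Since P6 is critical, the -2 change carries straight to that chain (now 23 weeks).
That remains the longest chain; total 23 weeks.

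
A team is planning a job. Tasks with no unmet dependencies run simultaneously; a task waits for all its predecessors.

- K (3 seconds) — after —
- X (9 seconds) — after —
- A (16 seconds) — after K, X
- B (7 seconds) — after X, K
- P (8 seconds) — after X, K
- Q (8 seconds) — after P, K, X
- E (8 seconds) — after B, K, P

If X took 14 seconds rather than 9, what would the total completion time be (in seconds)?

Critical path before the change: X→A = 9+16 = 25 giving 25 seconds.
Since X is critical, the +5 change carries straight to that chain (now 30 seconds).
The critical path is still X→A; finish is now 30 seconds.

30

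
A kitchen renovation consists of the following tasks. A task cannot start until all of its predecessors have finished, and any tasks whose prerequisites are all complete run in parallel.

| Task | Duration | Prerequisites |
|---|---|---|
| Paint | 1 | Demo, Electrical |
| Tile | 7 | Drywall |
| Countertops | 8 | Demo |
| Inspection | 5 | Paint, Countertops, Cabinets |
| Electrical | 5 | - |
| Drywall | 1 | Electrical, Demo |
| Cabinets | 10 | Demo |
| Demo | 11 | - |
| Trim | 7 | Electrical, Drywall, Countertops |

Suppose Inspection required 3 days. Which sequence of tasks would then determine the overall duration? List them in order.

Demo, Countertops, Trim

Baseline: Demo→Cabinets→Inspection = 11+10+5 = 26 → 26 days.
Inspection is on the critical path; changing it to 3 makes that path 24 days.
The binding chain switches to Demo→Countertops→Trim = 11+8+7 = 26; finish 26 days.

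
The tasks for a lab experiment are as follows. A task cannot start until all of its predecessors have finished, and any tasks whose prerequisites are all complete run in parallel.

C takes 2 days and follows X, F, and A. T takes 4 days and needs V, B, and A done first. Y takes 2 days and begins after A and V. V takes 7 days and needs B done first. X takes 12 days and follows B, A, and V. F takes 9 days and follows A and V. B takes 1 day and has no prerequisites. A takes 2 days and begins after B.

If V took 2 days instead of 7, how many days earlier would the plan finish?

5

As given, the longest chain is B→V→X→C = 1+7+12+2 = 22, so the finish is 22 days.
V is on the critical path; changing it to 2 makes that path 17 days.
The binding chain switches to B→A→X→C = 1+2+12+2 = 17; finish 17 days.
Change in finish: 17 − 22 = -5 days.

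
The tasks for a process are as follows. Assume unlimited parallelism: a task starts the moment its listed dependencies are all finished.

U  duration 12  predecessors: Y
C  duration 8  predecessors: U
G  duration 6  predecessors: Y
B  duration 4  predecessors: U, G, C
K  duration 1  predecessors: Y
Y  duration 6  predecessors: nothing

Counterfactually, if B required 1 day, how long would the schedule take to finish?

As given, the longest chain is Y→U→C→B = 6+12+8+4 = 30, so the finish is 30 days.
B lies on that path, so at 1 day the path becomes 27 days.
The critical path is still Y→U→C→B; finish is now 27 days.

27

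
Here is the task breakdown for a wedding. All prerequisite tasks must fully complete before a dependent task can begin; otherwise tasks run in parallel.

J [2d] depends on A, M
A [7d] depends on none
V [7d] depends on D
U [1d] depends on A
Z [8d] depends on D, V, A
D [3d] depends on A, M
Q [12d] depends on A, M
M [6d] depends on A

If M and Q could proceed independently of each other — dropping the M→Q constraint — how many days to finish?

31

Original critical path: A→M→D→V→Z = 7+6+3+7+8 = 31 ⇒ 31 days.
Without M→Q, Q's earliest start moves from 13 to 7.
The longest chain is now A→M→D→V→Z = 7+6+3+7+8 = 31, so the job takes 31 days.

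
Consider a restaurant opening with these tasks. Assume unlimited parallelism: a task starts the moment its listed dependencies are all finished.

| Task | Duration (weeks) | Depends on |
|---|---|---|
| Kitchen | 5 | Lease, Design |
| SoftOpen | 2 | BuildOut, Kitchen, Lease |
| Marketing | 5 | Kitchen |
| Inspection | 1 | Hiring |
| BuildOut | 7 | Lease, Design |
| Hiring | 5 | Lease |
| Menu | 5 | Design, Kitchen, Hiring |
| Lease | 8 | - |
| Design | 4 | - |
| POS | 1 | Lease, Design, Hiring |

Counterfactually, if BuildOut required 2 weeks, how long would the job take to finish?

18

Critical path before the change: Lease→Kitchen→Menu = 8+5+5 = 18 giving 18 weeks.
BuildOut has 1 week of float (longest path through it is 17).
That remains the longest chain; total 18 weeks.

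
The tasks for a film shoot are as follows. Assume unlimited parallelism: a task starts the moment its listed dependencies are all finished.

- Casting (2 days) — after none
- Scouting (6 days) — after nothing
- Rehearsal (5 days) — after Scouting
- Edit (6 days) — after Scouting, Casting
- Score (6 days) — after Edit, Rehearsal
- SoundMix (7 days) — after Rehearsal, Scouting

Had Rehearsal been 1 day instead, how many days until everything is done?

18

As given, the longest chain is Scouting→Rehearsal→SoundMix = 6+5+7 = 18, so the finish is 18 days.
Rehearsal is on the critical path; changing it to 1 makes that path 14 days.
New critical path: Scouting→Edit→Score = 6+6+6 = 18 ⇒ 18 days.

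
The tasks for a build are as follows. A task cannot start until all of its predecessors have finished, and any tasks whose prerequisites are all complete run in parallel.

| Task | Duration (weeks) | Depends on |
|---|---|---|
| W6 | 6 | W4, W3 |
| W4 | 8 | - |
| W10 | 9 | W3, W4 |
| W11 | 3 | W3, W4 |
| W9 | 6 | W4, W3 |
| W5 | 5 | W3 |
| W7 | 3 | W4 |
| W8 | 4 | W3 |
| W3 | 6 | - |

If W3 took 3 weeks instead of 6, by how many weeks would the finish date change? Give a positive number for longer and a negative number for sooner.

Actual critical path: W4→W10 = 8+9 = 17 ⇒ 17 weeks.
W3 has 2 weeks of float (longest path through it is 15).
The critical path is still W4→W10; finish is now 17 weeks.
Change in finish: 17 − 17 = +0 weeks.

0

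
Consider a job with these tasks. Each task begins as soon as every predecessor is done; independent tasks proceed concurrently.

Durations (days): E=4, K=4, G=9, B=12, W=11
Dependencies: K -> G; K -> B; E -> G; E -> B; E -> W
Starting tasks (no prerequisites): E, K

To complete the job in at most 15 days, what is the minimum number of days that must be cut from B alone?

1

Current finish: 16 days; target: 15.
B is on every critical path, so each day cut from B cuts the finish by one (this holds down to a finish of 15).
Need 16 − 15 = 1 day off B → B becomes 11 days, finish becomes 15.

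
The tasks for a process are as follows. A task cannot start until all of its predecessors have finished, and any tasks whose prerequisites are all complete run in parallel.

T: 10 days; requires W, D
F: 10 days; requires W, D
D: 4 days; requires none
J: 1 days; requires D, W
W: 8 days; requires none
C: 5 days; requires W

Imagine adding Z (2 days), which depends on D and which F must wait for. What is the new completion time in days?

18

Originally the process takes 18 days.
With Z inserted, F now waits for max(W, D, Z).
New critical path: W→T = 8+10 = 18 ⇒ 18 days.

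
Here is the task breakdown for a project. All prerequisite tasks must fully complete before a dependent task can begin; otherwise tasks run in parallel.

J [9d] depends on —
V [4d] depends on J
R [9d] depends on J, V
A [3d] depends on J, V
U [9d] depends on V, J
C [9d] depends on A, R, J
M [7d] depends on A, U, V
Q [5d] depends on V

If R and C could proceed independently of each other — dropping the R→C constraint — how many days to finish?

29

With the dependency in place, J→V→R→C = 9+4+9+9 = 31 sets the finish at 31 days.
Without R→C, C's earliest start moves from 22 to 16.
After: J→V→U→M = 9+4+9+7 = 29 → 29 days.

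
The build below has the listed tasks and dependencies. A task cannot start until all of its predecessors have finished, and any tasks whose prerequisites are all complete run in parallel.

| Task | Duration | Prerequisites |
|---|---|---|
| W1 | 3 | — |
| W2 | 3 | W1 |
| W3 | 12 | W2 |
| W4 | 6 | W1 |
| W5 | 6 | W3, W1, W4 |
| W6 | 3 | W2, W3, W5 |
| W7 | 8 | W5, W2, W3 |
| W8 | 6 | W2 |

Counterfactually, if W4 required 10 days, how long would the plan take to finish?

Actual critical path: W1→W2→W3→W5→W7 = 3+3+12+6+8 = 32 ⇒ 32 days.
The longest path through W4 is only 23 days, so W4 has float 9.
No other chain overtakes it, so the finish is 32 days.

32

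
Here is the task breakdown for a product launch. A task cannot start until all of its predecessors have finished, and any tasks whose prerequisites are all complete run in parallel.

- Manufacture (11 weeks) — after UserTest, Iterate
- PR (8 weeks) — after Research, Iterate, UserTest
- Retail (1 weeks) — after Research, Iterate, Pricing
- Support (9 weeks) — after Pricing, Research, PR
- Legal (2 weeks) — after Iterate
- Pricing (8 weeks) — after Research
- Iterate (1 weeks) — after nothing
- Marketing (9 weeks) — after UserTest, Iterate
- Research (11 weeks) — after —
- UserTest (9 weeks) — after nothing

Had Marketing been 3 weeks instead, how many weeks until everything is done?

Critical path before the change: Research→Pricing→Support = 11+8+9 = 28 giving 28 weeks.
The longest path through Marketing is only 18 weeks, so Marketing has float 10.
That remains the longest chain; total 28 weeks.

28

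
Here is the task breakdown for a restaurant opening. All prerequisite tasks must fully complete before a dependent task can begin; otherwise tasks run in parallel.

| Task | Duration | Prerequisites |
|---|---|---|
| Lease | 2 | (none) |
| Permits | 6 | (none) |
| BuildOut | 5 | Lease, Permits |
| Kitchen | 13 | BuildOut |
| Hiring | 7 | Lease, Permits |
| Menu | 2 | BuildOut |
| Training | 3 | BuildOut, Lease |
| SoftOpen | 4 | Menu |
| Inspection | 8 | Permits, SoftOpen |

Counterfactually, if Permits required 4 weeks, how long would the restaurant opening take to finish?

23

Actual critical path: Permits→BuildOut→Menu→SoftOpen→Inspection = 6+5+2+4+8 = 25 ⇒ 25 weeks.
Since Permits is critical, the -2 change carries straight to that chain (now 23 weeks).
No other chain overtakes it, so the finish is 23 weeks.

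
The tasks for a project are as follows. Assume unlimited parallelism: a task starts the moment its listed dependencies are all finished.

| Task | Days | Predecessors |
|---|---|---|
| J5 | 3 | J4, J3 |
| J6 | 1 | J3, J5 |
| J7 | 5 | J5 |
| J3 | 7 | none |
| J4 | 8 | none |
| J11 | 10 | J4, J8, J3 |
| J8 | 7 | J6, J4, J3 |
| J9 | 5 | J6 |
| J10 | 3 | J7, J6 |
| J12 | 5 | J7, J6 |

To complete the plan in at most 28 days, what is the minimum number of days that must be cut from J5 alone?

Current finish: 29 days; target: 28.
J5 is on every critical path, so each day cut from J5 cuts the finish by one (this holds down to a finish of 27).
Need 29 − 28 = 1 day off J5 → J5 becomes 2 days, finish becomes 28.

1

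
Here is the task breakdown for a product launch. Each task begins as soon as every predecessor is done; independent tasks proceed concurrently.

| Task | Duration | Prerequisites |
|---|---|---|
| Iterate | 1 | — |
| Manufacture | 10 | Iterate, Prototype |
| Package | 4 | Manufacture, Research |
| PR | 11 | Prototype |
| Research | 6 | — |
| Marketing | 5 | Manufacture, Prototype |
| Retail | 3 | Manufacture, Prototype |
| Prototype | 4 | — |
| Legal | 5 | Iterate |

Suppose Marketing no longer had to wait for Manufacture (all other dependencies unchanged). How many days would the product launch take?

18

Before: longest chain Prototype→Manufacture→Marketing = 4+10+5 = 19, finish 19.
Without Manufacture→Marketing, Marketing's earliest start moves from 14 to 4.
The longest chain is now Prototype→Manufacture→Package = 4+10+4 = 18, so the product launch takes 18 days.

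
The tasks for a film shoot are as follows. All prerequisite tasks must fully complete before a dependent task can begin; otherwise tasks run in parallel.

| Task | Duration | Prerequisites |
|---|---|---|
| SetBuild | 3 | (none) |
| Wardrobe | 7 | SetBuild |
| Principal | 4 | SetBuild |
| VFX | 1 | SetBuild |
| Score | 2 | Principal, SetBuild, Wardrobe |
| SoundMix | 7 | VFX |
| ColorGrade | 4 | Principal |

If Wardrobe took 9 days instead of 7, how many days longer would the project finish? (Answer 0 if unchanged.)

Actual critical path: SetBuild→Wardrobe→Score = 3+7+2 = 12 ⇒ 12 days.
Wardrobe lies on that path, so at 9 days the path becomes 14 days.
The critical path is still SetBuild→Wardrobe→Score; finish is now 14 days.
Change in finish: 14 − 12 = +2 days.

2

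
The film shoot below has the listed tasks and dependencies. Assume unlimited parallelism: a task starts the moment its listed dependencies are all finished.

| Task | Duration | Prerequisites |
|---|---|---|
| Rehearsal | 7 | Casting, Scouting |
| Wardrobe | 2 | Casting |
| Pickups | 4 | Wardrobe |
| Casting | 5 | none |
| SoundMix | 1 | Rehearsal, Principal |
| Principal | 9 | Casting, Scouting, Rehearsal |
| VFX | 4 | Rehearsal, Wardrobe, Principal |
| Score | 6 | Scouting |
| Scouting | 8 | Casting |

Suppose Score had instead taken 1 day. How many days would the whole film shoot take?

33

Baseline: Casting→Scouting→Rehearsal→Principal→VFX = 5+8+7+9+4 = 33 → 33 days.
Score is off the critical path — its longest chain is 19 days, giving 14 of slack.
The critical path is still Casting→Scouting→Rehearsal→Principal→VFX; finish is now 33 days.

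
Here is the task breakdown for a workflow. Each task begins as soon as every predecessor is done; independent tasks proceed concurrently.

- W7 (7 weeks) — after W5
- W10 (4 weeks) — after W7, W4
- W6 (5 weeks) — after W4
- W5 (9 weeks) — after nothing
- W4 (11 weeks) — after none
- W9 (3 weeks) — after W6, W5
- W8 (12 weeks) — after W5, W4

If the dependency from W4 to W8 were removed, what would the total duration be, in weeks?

Before: longest chain W4→W8 = 11+12 = 23, finish 23.
Without W4→W8, W8's earliest start moves from 11 to 9.
After: W5→W8 = 9+12 = 21 → 21 weeks.

21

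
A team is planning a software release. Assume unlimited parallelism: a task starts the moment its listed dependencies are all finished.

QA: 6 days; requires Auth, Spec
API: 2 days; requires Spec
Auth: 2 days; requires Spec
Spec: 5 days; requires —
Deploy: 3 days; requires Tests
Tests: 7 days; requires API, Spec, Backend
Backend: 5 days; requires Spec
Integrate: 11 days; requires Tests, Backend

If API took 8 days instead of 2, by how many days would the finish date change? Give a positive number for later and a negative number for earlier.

Baseline: Spec→Backend→Tests→Integrate = 5+5+7+11 = 28 → 28 days.
The longest path through API is only 25 days, so API has float 3.
The binding chain switches to Spec→API→Tests→Integrate = 5+8+7+11 = 31; finish 31 days.
Change in finish: 31 − 28 = +3 days.

3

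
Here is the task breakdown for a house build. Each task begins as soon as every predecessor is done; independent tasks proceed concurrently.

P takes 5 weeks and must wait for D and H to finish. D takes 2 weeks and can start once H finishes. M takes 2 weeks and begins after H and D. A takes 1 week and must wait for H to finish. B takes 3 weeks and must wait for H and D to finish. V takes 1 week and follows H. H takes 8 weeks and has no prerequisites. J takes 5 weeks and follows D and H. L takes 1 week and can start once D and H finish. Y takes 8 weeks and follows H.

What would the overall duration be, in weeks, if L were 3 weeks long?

16

Critical path before the change: H→Y = 8+8 = 16 giving 16 weeks.
The longest path through L is only 11 weeks, so L has float 5.
That remains the longest chain; total 16 weeks.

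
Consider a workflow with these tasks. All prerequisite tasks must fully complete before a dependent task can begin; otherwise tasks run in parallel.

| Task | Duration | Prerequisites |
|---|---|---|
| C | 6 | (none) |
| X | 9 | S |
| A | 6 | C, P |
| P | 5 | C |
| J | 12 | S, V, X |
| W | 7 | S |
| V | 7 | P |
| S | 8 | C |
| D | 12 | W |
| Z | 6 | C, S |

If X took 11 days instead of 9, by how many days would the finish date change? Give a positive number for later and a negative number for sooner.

The binding path is C→S→X→J = 6+8+9+12 = 35; finish at 35 days.
X is on the critical path; changing it to 11 makes that path 37 days.
That remains the longest chain; total 37 days.
Change in finish: 37 − 35 = +2 days.

2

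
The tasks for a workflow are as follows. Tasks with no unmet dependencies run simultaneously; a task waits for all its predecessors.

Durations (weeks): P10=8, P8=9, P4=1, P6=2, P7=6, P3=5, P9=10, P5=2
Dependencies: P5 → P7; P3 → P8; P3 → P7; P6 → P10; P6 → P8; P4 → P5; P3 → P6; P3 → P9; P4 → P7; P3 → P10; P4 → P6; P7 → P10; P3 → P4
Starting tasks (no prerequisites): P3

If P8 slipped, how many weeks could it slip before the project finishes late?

P3→P4→P5→P7→P10 = 5+1+2+6+8 = 22 sets the makespan at 22 weeks.
The longest chain containing P8 totals 17 weeks.
So P8 can slip 22 − 17 = 5 weeks.

5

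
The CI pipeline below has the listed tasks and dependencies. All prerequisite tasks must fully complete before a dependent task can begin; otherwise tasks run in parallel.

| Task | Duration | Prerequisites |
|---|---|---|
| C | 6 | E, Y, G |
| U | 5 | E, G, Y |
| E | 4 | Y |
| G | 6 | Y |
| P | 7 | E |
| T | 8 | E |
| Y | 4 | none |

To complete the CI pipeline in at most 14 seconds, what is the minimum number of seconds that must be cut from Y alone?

2

Current finish: 16 seconds; target: 14.
Y is on every critical path, so each second cut from Y cuts the finish by one (this holds down to a finish of 13).
Need 16 − 14 = 2 seconds off Y → Y becomes 2 seconds, finish becomes 14.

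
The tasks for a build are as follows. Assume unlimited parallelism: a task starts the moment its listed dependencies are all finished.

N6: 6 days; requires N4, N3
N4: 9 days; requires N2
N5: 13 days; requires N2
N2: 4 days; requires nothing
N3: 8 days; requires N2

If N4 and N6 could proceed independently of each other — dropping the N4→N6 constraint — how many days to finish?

Original critical path: N2→N4→N6 = 4+9+6 = 19 ⇒ 19 days.
Without N4→N6, N6's earliest start moves from 13 to 12.
New critical path: N2→N3→N6 = 4+8+6 = 18 ⇒ 18 days.

18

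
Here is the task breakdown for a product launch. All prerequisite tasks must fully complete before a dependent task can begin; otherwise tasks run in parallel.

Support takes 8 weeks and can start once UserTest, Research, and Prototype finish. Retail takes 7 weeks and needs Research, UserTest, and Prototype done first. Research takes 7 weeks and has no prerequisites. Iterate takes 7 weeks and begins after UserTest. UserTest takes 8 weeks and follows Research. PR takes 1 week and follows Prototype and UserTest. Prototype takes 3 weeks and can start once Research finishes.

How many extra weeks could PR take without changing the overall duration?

7

The longest chain is Research→UserTest→Support = 7+8+8 = 23; overall finish 23 weeks.
The longest chain containing PR totals 16 weeks.
Float = 23 − 16 = 7.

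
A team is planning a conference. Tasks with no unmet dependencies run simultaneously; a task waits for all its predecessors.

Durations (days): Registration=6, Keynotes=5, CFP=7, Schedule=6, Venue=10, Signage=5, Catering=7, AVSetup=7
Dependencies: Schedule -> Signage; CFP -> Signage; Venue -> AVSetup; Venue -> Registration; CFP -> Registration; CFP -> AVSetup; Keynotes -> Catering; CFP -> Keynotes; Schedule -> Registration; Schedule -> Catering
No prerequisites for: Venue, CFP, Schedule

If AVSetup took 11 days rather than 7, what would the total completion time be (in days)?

As given, the longest chain is CFP→Keynotes→Catering = 7+5+7 = 19, so the finish is 19 days.
AVSetup has 2 days of float (longest path through it is 17).
The binding chain switches to Venue→AVSetup = 10+11 = 21; finish 21 days.

21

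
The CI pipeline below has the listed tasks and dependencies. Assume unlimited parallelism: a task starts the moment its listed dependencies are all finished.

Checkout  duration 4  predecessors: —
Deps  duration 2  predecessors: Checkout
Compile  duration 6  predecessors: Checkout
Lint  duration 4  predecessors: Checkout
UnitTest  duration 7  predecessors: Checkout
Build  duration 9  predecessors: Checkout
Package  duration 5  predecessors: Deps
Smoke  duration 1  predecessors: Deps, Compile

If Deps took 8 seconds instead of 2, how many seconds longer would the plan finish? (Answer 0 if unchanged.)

4

Critical path before the change: Checkout→Build = 4+9 = 13 giving 13 seconds.
Deps has 2 seconds of float (longest path through it is 11).
The binding chain switches to Checkout→Deps→Package = 4+8+5 = 17; finish 17 seconds.
Change in finish: 17 − 13 = +4 seconds.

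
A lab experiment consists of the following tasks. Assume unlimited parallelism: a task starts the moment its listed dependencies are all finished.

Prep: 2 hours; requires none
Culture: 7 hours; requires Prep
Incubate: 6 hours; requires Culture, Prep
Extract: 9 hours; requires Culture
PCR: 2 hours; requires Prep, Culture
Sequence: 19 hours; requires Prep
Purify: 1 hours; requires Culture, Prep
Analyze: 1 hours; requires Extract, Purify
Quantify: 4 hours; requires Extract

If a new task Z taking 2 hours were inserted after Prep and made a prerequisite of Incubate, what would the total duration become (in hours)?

22

Originally the schedule takes 22 hours.
With Z inserted, Incubate now waits for max(Culture, Prep, Z).
New critical path: Prep→Culture→Extract→Quantify = 2+7+9+4 = 22 ⇒ 22 hours.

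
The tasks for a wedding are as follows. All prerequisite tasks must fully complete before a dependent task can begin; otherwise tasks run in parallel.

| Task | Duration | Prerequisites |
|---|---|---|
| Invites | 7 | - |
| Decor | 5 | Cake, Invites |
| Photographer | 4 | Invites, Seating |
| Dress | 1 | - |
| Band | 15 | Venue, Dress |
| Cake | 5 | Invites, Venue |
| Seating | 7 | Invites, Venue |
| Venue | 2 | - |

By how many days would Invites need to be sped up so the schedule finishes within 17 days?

1

Current finish: 18 days; target: 17.
Invites is on every critical path, so each day cut from Invites cuts the finish by one (this holds down to a finish of 17).
Need 18 − 17 = 1 day off Invites → Invites becomes 6 days, finish becomes 17.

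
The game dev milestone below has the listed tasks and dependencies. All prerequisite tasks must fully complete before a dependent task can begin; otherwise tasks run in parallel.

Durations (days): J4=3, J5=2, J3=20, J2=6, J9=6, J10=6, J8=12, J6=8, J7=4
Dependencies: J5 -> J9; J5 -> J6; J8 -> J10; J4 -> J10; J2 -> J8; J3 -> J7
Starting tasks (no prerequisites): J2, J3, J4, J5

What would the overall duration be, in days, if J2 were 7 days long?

25

As given, the longest chain is J2→J8→J10 = 6+12+6 = 24, so the finish is 24 days.
J2 is on the critical path; changing it to 7 makes that path 25 days.
That remains the longest chain; total 25 days.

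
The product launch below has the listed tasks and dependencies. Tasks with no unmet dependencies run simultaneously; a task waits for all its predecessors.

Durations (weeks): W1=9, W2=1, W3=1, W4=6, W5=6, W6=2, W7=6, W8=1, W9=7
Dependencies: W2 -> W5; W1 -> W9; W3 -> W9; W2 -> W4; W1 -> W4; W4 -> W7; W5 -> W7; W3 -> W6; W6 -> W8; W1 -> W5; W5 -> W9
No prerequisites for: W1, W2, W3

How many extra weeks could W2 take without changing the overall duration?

Critical path: W1→W5→W9 = 9+6+7 = 22, so the finish is 22 weeks.
W2 finishes as early as 1 and must finish by 9.
Slack of W2 = 8 − 0 = 8 weeks.

8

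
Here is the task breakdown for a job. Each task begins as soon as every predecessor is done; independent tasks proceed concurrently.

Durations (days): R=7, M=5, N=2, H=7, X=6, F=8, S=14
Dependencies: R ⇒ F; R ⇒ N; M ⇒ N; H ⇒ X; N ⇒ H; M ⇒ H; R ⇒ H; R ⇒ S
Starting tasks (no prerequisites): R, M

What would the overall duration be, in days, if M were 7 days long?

The binding path is R→N→H→X = 7+2+7+6 = 22; finish at 22 days.
The longest path through M is only 20 days, so M has float 2.
That remains the longest chain; total 22 days.

22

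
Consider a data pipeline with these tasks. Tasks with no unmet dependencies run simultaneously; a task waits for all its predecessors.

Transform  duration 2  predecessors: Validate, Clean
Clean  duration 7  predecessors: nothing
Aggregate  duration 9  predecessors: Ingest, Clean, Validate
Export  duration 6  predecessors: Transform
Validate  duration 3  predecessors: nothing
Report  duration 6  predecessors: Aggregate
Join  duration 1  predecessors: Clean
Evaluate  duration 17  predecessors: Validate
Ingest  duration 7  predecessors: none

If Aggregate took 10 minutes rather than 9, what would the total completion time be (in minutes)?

The binding path is Ingest→Aggregate→Report = 7+9+6 = 22; finish at 22 minutes.
Aggregate lies on that path, so at 10 minutes the path becomes 23 minutes.
That remains the longest chain; total 23 minutes.

23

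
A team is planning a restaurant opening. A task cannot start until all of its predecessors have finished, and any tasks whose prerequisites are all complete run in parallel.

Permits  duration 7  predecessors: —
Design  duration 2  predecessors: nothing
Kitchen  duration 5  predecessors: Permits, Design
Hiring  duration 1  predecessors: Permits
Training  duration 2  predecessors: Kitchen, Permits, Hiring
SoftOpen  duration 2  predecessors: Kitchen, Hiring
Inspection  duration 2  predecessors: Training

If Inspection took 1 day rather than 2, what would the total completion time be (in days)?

15

As given, the longest chain is Permits→Kitchen→Training→Inspection = 7+5+2+2 = 16, so the finish is 16 days.
Inspection lies on that path, so at 1 day the path becomes 15 days.
The critical path is still Permits→Kitchen→Training→Inspection; finish is now 15 days.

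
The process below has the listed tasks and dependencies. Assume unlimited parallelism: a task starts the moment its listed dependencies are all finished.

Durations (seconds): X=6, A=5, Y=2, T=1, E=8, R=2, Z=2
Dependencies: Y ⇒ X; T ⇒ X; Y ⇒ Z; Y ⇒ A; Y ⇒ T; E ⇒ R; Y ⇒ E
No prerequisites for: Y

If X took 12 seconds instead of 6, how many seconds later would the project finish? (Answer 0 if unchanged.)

3

Baseline: Y→E→R = 2+8+2 = 12 → 12 seconds.
The longest path through X is only 9 seconds, so X has float 3.
The binding chain switches to Y→T→X = 2+1+12 = 15; finish 15 seconds.
Change in finish: 15 − 12 = +3 seconds.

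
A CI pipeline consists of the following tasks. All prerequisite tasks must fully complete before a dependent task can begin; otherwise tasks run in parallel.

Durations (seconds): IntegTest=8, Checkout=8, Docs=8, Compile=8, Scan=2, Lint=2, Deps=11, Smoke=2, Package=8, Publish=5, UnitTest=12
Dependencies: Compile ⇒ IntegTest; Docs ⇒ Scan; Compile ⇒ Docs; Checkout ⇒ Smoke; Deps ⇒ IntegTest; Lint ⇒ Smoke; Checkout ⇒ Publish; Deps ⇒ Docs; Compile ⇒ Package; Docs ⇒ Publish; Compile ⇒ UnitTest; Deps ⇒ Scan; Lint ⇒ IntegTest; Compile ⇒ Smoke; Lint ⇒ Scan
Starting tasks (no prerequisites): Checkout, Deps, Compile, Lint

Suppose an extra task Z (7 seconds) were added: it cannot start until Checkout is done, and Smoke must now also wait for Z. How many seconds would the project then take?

24

Originally the project takes 24 seconds.
With Z inserted, Smoke now waits for max(Lint, Checkout, Compile, Z).
New critical path: Deps→Docs→Publish = 11+8+5 = 24 ⇒ 24 seconds.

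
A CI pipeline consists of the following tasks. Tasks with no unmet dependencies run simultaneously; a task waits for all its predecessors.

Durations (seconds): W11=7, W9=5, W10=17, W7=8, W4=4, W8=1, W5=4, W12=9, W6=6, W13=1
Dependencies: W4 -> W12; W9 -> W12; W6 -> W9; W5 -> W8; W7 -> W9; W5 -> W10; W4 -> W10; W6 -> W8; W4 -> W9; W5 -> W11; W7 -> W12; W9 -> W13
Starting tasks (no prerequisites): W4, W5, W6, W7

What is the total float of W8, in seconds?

15

Critical path: W7→W9→W12 = 8+5+9 = 22, so the finish is 22 seconds.
W8 finishes as early as 7 and must finish by 22.
Slack of W8 = 21 − 6 = 15 seconds.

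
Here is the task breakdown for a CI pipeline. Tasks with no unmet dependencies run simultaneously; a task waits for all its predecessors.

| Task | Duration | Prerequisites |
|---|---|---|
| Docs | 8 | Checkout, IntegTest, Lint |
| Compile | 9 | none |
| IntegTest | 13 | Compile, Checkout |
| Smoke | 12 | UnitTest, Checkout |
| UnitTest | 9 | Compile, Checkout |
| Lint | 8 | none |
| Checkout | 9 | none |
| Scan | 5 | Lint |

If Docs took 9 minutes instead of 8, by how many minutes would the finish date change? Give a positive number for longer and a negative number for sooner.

Actual critical path: Compile→IntegTest→Docs = 9+13+8 = 30 ⇒ 30 minutes.
Docs lies on that path, so at 9 minutes the path becomes 31 minutes.
New critical path: Checkout→IntegTest→Docs = 9+13+9 = 31 ⇒ 31 minutes.
Change in finish: 31 − 30 = +1 minutes.

1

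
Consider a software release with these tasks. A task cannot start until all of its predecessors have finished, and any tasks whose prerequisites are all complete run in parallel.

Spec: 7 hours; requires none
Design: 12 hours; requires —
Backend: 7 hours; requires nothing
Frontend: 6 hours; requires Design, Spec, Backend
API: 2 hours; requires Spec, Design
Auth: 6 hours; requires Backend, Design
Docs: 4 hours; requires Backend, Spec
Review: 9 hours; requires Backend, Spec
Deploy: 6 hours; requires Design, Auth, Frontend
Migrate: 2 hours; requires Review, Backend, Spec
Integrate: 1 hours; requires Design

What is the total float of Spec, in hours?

5

The longest chain is Design→Frontend→Deploy = 12+6+6 = 24; overall finish 24 hours.
Longest path through Spec: 19 hours (earliest finish 7, latest finish 12).
Float = 24 − 19 = 5.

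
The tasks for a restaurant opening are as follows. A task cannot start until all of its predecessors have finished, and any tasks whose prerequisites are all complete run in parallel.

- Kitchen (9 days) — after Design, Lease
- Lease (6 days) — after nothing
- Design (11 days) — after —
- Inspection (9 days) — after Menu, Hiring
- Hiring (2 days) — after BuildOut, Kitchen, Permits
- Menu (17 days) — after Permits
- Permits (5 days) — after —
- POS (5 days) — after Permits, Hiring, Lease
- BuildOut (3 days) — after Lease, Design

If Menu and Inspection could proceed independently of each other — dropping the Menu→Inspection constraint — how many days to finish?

31

Before: longest chain Permits→Menu→Inspection = 5+17+9 = 31, finish 31.
Dropping Menu→Inspection doesn't change Inspection's earliest start (22); another predecessor still binds.
New critical path: Design→Kitchen→Hiring→Inspection = 11+9+2+9 = 31 ⇒ 31 days.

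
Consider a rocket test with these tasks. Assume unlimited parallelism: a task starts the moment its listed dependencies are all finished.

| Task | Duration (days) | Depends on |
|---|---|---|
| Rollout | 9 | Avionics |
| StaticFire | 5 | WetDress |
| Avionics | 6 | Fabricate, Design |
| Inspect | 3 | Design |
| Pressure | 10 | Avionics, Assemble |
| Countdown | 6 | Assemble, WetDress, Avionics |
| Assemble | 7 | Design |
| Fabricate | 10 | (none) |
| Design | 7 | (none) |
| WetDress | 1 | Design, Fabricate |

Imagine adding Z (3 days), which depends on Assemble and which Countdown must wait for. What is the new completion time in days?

Originally the schedule takes 26 days.
With Z inserted, Countdown now waits for max(Assemble, WetDress, Avionics, Z).
New critical path: Fabricate→Avionics→Pressure = 10+6+10 = 26 ⇒ 26 days.

26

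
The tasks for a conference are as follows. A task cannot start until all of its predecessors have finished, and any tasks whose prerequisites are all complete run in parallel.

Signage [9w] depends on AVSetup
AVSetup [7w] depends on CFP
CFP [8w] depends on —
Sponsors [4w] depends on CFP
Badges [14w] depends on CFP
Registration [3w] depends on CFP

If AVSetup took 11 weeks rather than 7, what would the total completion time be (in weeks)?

28

Actual critical path: CFP→AVSetup→Signage = 8+7+9 = 24 ⇒ 24 weeks.
AVSetup is on the critical path; changing it to 11 makes that path 28 weeks.
That remains the longest chain; total 28 weeks.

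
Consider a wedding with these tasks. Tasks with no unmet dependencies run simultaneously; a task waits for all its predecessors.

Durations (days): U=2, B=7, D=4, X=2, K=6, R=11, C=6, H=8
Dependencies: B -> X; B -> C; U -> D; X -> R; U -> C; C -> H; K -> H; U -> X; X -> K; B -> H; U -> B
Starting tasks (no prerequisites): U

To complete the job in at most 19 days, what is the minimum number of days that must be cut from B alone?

Current finish: 25 days; target: 19.
B is on every critical path, so each day cut from B cuts the finish by one (this holds down to a finish of 19).
Need 25 − 19 = 6 days off B → B becomes 1 day, finish becomes 19.

6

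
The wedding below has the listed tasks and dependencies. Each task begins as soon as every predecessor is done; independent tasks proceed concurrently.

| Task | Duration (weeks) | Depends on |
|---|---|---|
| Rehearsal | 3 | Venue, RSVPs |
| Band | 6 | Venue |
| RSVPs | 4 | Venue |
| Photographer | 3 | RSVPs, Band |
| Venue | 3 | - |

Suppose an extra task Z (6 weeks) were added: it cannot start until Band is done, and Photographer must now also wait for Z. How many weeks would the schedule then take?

18

Originally the schedule takes 12 weeks.
With Z inserted, Photographer now waits for max(RSVPs, Band, Z).
New critical path: Venue→Band→Z→Photographer = 3+6+6+3 = 18 ⇒ 18 weeks.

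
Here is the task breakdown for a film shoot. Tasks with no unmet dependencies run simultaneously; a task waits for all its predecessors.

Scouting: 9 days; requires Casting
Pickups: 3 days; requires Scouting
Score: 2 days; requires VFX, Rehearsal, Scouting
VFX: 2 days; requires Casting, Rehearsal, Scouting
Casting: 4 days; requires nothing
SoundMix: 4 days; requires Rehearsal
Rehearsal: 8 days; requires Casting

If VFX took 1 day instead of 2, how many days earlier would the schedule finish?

1

The binding path is Casting→Scouting→VFX→Score = 4+9+2+2 = 17; finish at 17 days.
Since VFX is critical, the -1 change carries straight to that chain (now 16 days).
New critical path: Casting→Scouting→Pickups = 4+9+3 = 16 ⇒ 16 days.
Change in finish: 16 − 17 = -1 days.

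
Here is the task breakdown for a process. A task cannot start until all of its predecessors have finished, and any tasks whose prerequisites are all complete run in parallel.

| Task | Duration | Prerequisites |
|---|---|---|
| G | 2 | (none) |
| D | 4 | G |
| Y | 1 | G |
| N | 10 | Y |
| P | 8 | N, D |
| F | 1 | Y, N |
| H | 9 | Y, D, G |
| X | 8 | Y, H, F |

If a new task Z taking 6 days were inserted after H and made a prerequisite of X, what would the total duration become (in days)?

Originally the plan takes 23 days.
With Z inserted, X now waits for max(Y, H, F, Z).
New critical path: G→D→H→Z→X = 2+4+9+6+8 = 29 ⇒ 29 days.

29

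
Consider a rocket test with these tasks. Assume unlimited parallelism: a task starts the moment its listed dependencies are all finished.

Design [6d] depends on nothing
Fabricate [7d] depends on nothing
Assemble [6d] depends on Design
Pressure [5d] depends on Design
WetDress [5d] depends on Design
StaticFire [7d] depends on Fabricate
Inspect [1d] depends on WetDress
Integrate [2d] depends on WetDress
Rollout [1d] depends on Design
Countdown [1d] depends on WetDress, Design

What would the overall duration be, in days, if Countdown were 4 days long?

15

Baseline: Fabricate→StaticFire = 7+7 = 14 → 14 days.
Countdown has 2 days of float (longest path through it is 12).
New critical path: Design→WetDress→Countdown = 6+5+4 = 15 ⇒ 15 days.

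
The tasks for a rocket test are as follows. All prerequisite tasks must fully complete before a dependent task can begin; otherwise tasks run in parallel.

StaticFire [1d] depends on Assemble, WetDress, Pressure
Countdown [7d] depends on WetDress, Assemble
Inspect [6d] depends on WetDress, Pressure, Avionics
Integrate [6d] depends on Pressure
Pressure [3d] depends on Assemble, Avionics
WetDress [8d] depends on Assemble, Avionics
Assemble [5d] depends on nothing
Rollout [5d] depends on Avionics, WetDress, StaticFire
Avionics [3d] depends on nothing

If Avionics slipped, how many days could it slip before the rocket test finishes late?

Assemble→WetDress→Countdown = 5+8+7 = 20 sets the makespan at 20 days.
Longest path through Avionics: 18 days (earliest finish 3, latest finish 5).
Float = 20 − 18 = 2.

2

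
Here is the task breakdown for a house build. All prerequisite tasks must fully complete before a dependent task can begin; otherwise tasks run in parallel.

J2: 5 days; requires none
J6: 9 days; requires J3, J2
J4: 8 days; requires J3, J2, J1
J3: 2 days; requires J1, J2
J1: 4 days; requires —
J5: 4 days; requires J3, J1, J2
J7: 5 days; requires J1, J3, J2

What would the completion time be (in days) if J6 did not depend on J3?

Original critical path: J2→J3→J6 = 5+2+9 = 16 ⇒ 16 days.
Without J3→J6, J6's earliest start moves from 7 to 5.
New critical path: J2→J3→J4 = 5+2+8 = 15 ⇒ 15 days.

15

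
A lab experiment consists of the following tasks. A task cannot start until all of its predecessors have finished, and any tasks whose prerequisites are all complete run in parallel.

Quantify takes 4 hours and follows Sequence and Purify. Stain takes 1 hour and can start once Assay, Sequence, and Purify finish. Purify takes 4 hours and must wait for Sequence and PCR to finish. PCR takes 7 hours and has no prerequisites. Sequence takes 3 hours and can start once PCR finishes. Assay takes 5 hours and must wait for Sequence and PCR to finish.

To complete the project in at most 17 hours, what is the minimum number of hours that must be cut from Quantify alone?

1

Current finish: 18 hours; target: 17.
Quantify is on every critical path, so each hour cut from Quantify cuts the finish by one (this holds down to a finish of 16).
Need 18 − 17 = 1 hour off Quantify → Quantify becomes 3 hours, finish becomes 17.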